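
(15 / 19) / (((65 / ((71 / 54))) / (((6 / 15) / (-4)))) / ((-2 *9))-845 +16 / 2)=-0.00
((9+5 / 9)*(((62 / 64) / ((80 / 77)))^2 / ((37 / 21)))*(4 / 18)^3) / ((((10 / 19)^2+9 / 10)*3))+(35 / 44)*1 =53784405191657 / 66391592509440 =0.81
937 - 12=925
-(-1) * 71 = 71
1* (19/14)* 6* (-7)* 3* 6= -1026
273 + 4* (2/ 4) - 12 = 263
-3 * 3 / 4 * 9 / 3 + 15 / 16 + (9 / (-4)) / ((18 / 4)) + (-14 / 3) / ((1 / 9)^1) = -773 / 16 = -48.31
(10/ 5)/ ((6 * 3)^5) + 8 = 7558273/ 944784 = 8.00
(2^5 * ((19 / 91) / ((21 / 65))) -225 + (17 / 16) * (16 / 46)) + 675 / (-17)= -28009237 / 114954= -243.66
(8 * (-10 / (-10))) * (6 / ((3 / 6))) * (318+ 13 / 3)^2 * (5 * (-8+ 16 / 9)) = -310311016.30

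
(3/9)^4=1/81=0.01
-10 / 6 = -5 / 3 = -1.67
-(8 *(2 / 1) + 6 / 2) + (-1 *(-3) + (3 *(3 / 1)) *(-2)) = -34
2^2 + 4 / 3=16 / 3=5.33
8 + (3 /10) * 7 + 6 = 161 /10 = 16.10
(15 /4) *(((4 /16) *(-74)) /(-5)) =111 /8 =13.88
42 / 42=1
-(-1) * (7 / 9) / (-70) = -1 / 90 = -0.01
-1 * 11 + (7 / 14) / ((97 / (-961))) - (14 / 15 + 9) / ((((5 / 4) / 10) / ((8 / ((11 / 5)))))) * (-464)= 858290441 / 6402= 134065.99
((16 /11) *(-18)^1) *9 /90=-144 /55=-2.62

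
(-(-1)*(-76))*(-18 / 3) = 456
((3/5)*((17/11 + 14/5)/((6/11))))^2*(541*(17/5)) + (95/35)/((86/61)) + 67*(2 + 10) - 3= 161148899187/3762500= 42830.27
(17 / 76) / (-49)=-17 / 3724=-0.00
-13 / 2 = -6.50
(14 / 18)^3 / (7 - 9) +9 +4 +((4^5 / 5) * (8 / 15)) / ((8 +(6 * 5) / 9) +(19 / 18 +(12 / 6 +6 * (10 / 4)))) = 317794091 / 19282050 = 16.48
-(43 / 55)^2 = -1849 / 3025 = -0.61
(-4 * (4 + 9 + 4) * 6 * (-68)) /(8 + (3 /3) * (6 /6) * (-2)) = 4624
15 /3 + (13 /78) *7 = 37 /6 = 6.17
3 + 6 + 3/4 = 39/4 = 9.75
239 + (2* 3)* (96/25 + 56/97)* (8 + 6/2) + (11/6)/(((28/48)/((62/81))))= 732791189/1374975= 532.95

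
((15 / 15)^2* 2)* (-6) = -12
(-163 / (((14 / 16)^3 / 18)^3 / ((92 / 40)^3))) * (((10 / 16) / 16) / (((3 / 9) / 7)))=-4547993221988352 / 144120025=-31556983.30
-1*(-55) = 55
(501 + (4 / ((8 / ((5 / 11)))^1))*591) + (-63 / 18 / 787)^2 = 17313841565 / 27252236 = 635.32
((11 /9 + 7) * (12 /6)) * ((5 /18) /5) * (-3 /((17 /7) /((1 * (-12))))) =2072 /153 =13.54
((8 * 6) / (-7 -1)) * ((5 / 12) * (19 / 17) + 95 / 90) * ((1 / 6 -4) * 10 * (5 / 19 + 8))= 884695 / 306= 2891.16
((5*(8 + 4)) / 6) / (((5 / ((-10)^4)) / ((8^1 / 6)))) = 80000 / 3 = 26666.67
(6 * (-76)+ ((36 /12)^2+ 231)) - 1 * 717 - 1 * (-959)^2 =-920614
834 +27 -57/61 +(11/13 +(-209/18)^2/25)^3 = 78551185436462945797/71222128497000000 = 1102.90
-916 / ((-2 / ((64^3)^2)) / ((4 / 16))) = 7868380086272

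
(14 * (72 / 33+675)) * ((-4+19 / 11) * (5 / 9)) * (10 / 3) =-43452500 / 1089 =-39901.29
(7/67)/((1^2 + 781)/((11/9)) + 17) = 77/484075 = 0.00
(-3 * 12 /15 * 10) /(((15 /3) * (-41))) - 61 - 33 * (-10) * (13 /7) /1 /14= -171844 /10045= -17.11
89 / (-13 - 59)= -89 / 72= -1.24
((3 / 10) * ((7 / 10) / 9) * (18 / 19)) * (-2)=-21 / 475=-0.04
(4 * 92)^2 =135424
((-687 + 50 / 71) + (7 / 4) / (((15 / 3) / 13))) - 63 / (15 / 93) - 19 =-1549711 / 1420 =-1091.35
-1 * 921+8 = -913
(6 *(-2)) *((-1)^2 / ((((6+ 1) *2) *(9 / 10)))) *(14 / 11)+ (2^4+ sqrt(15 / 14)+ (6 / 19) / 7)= sqrt(210) / 14+ 65102 / 4389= 15.87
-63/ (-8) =63/ 8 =7.88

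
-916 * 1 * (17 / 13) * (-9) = 140148 / 13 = 10780.62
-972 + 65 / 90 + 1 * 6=-17375 / 18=-965.28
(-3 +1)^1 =-2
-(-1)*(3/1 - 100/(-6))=59/3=19.67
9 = 9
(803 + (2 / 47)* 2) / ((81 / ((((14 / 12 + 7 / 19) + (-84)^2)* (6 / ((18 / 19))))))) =30368079455 / 68526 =443161.42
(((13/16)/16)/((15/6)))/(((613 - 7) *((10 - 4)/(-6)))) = -13/387840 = -0.00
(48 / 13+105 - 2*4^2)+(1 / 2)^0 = 1010 / 13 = 77.69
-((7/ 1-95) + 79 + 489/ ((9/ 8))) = -1277/ 3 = -425.67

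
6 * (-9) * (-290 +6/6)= 15606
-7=-7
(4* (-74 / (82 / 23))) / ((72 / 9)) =-851 / 82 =-10.38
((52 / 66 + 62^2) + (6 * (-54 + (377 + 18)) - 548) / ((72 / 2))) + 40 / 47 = 36174749 / 9306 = 3887.25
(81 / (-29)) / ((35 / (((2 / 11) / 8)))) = -81 / 44660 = -0.00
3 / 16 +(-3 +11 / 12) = -1.90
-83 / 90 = -0.92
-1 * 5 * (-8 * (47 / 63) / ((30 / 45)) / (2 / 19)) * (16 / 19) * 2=15040 / 21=716.19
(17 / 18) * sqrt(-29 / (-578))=sqrt(58) / 36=0.21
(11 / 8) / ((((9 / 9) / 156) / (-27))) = -11583 / 2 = -5791.50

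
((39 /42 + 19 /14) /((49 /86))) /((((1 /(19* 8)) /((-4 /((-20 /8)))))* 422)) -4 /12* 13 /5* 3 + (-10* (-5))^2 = 904558259 /361865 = 2499.71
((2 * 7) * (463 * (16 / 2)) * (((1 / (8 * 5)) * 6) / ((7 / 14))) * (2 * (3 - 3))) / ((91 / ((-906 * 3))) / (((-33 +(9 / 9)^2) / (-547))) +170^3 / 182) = 0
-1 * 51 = -51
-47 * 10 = -470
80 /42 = 40 /21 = 1.90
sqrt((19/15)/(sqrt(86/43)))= 2^(3/4) * sqrt(285)/30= 0.95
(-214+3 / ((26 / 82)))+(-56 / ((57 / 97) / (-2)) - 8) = -16259 / 741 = -21.94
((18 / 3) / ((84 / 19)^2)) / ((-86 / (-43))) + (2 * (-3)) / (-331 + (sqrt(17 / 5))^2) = 1751 / 10192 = 0.17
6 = 6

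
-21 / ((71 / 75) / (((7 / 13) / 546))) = -525 / 23998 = -0.02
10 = 10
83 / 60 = 1.38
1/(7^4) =0.00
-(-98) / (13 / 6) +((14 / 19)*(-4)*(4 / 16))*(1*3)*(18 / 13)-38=1030 / 247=4.17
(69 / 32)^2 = 4761 / 1024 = 4.65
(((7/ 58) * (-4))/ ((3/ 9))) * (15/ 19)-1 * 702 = -387432/ 551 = -703.14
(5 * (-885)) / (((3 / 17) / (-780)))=19558500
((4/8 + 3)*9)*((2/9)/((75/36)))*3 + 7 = 17.08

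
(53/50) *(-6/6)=-53/50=-1.06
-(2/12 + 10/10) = -7/6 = -1.17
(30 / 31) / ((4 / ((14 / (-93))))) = -35 / 961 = -0.04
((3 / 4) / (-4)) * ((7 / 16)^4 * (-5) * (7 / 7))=36015 / 1048576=0.03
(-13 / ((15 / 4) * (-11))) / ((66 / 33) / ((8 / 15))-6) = -208 / 1485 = -0.14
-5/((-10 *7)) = 1/14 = 0.07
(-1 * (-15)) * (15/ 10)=45/ 2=22.50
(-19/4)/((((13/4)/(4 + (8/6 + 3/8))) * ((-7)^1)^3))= 2603/107016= 0.02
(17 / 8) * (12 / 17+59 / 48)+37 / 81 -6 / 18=43913 / 10368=4.24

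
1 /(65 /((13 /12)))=1 /60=0.02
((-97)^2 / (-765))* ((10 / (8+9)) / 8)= -9409 / 10404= -0.90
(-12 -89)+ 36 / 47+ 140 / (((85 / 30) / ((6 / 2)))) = 38353 / 799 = 48.00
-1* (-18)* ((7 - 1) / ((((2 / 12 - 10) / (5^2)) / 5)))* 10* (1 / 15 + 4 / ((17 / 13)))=-43038000 / 1003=-42909.27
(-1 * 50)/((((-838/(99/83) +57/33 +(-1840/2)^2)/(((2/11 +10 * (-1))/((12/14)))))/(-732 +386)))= -19618200/83724217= -0.23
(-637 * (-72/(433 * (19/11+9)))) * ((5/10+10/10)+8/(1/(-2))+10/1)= -1135134/25547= -44.43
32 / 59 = 0.54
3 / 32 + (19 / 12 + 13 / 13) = 257 / 96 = 2.68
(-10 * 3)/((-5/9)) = 54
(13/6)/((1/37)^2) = 2966.17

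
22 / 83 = 0.27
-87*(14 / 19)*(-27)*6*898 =9325777.26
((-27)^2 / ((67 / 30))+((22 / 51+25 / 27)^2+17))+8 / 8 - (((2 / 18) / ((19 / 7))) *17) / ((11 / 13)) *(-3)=1028803952714 / 2950166043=348.73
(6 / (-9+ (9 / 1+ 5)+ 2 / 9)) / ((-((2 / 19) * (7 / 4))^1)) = -2052 / 329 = -6.24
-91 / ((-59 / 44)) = 4004 / 59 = 67.86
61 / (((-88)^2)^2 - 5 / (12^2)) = 8784 / 8635613179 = 0.00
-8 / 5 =-1.60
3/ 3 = 1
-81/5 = -16.20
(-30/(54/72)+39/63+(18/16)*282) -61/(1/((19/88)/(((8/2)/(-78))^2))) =-34965611/7392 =-4730.20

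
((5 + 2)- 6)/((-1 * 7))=-1/7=-0.14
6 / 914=3 / 457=0.01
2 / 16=1 / 8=0.12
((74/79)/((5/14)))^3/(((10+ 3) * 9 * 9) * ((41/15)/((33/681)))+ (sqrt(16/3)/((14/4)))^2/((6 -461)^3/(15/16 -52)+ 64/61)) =939206031601150627776/3091911357014769346457825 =0.00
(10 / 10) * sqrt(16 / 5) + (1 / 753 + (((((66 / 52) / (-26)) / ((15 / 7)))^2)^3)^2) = 2223311955453421653022690655694578486884513 / 1674153902456426480095278312787968000000000000 + 4 * sqrt(5) / 5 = 1.79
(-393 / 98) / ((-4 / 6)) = 1179 / 196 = 6.02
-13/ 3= -4.33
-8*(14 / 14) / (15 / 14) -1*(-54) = 698 / 15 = 46.53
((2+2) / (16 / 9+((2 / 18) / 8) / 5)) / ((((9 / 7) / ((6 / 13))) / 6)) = 4.84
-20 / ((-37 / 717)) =14340 / 37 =387.57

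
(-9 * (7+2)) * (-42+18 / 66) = 37179 / 11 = 3379.91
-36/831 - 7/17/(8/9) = -19083/37672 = -0.51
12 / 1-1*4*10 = -28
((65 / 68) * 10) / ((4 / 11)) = 3575 / 136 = 26.29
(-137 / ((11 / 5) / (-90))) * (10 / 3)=205500 / 11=18681.82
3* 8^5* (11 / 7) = 1081344 / 7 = 154477.71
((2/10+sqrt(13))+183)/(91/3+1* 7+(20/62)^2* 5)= 2883* sqrt(13)/109132+660207/136415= 4.93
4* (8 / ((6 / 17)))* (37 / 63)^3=13777616 / 750141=18.37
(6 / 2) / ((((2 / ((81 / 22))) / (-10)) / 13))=-15795 / 22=-717.95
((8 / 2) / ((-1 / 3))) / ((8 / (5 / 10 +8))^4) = -250563 / 16384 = -15.29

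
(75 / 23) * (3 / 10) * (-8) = -7.83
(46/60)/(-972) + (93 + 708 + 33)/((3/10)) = 81064777/29160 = 2780.00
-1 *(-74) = 74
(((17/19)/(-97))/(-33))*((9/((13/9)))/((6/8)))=612/263549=0.00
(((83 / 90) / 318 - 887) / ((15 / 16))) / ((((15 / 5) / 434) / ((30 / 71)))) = -88139695504 / 1524015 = -57833.88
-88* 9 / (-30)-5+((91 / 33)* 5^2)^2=25994648 / 5445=4774.04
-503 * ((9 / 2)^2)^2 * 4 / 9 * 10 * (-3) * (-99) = -544530195 / 2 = -272265097.50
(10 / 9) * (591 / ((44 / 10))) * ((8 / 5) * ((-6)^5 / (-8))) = 2553120 / 11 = 232101.82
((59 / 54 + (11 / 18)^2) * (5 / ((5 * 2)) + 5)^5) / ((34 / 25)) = 5425.29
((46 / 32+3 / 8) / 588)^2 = 0.00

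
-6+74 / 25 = -76 / 25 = -3.04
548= 548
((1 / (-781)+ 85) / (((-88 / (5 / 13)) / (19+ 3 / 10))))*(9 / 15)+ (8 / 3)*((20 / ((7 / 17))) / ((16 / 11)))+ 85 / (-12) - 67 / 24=7023896387 / 93813720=74.87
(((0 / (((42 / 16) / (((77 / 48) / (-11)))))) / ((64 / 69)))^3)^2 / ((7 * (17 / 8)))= 0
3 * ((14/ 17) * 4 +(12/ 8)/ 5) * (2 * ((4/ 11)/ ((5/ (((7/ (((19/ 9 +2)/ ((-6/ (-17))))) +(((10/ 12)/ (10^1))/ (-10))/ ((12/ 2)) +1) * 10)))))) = 442615121/ 17643450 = 25.09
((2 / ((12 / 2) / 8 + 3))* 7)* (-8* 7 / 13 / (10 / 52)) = -83.63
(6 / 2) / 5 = 3 / 5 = 0.60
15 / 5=3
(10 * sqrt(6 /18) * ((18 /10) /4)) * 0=0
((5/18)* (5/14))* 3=25/84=0.30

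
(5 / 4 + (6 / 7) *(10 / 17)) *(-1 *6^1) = -2505 / 238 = -10.53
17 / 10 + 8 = 97 / 10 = 9.70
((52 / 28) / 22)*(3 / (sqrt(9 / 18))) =39*sqrt(2) / 154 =0.36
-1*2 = -2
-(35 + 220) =-255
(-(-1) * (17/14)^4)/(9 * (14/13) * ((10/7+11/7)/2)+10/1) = 1085773/12254704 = 0.09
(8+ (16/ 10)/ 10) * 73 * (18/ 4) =67014/ 25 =2680.56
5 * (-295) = -1475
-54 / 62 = -27 / 31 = -0.87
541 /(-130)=-541 /130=-4.16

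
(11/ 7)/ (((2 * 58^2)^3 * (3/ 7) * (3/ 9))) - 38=-11572882533365/ 304549540352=-38.00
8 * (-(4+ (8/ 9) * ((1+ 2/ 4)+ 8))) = -896/ 9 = -99.56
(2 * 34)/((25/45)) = 612/5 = 122.40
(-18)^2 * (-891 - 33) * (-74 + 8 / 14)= 21982752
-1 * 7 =-7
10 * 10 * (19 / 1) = 1900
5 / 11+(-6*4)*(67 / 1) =-1607.55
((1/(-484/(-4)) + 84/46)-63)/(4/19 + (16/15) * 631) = -12128460/133503293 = -0.09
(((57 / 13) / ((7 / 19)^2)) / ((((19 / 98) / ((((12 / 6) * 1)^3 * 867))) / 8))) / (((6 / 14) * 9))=93478784 / 39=2396891.90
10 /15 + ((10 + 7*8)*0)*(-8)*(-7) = 2 /3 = 0.67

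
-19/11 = -1.73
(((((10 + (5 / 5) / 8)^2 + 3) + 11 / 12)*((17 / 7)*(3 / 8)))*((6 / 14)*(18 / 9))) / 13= 1042185 / 163072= 6.39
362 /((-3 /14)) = -5068 /3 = -1689.33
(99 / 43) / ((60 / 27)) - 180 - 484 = -570149 / 860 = -662.96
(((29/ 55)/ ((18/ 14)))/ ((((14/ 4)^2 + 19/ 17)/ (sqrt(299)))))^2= 56974574384/ 202459502025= 0.28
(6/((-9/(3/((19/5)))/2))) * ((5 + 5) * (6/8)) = -150/19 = -7.89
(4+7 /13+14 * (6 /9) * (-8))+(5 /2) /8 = -43565 /624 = -69.82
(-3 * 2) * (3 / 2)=-9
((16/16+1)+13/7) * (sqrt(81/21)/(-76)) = -81 * sqrt(21)/3724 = -0.10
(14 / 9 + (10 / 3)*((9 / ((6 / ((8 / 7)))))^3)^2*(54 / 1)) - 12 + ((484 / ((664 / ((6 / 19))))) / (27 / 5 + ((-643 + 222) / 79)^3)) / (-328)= 898155080046504753085073 / 197048715515643674592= 4558.04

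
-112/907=-0.12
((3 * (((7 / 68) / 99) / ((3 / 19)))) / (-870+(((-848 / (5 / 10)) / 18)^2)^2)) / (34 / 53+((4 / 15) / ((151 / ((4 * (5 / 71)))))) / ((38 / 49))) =3140256986937 / 8044579206005386284592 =0.00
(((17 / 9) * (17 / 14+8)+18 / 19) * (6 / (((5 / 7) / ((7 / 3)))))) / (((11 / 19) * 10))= 20503 / 330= 62.13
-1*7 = -7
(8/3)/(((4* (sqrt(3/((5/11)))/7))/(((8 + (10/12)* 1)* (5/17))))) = 1855* sqrt(165)/5049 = 4.72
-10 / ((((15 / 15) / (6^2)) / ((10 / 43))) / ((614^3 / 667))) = -833311958400 / 28681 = -29054494.56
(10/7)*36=360/7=51.43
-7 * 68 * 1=-476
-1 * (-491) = 491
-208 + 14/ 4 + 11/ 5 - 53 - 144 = -3993/ 10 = -399.30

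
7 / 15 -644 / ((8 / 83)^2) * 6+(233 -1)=-49882909 / 120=-415690.91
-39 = -39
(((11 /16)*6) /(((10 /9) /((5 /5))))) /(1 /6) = 891 /40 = 22.28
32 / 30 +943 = 14161 / 15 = 944.07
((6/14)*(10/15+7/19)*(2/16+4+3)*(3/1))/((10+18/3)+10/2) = 177/392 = 0.45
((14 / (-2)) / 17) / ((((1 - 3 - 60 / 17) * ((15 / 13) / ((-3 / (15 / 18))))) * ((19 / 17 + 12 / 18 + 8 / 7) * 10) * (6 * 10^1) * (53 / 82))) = -1331967 / 6507737500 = -0.00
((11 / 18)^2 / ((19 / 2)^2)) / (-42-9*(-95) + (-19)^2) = 121 / 34328934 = 0.00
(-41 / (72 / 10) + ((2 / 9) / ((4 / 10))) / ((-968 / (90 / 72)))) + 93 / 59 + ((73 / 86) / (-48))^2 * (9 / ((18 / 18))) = -166908671783 / 40550433792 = -4.12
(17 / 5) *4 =68 / 5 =13.60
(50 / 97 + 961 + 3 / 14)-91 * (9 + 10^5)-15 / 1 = -12357626543 / 1358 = -9099872.27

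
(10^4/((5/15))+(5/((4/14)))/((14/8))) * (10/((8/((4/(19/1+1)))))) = 7502.50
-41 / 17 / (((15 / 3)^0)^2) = -41 / 17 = -2.41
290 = 290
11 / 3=3.67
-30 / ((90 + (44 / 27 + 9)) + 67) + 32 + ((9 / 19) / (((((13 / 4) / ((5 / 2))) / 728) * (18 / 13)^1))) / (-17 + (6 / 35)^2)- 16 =4051145773 / 893864633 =4.53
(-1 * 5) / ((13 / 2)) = -10 / 13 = -0.77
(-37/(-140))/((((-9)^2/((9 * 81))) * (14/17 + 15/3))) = 629/1540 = 0.41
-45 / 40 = -9 / 8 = -1.12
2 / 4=1 / 2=0.50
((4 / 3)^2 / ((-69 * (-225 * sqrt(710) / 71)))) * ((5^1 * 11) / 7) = 88 * sqrt(710) / 978075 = 0.00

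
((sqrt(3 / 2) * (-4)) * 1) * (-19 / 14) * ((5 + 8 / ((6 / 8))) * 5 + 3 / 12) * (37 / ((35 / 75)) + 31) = 3457981 * sqrt(6) / 147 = 57621.01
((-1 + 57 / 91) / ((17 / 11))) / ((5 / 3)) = -66 / 455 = -0.15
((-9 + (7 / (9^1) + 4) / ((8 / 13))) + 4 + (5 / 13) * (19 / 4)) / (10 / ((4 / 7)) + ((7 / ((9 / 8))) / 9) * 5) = 0.22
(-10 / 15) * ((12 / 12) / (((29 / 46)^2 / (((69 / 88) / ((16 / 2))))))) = -0.16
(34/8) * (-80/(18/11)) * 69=-43010/3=-14336.67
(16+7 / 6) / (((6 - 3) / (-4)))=-206 / 9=-22.89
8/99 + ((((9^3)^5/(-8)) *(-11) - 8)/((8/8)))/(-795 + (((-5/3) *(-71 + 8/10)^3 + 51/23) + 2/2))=11720352696413838709/23837660352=491673785.23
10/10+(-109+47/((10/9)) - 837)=-9027/10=-902.70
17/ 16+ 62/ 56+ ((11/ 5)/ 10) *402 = 253707/ 2800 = 90.61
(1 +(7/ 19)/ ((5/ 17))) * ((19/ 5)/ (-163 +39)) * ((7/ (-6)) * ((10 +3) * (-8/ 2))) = -9737/ 2325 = -4.19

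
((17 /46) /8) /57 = 17 /20976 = 0.00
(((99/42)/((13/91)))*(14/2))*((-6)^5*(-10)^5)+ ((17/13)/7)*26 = 628689600034/7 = 89812800004.86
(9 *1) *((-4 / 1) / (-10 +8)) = 18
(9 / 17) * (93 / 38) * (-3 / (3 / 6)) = -2511 / 323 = -7.77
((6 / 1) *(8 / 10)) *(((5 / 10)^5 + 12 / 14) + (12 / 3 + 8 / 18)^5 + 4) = 4600451731 / 551124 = 8347.40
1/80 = 0.01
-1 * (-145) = 145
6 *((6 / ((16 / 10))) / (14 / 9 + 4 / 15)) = 2025 / 164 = 12.35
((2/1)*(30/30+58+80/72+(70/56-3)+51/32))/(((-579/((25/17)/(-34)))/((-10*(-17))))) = 2158375/1417392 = 1.52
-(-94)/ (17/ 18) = 1692/ 17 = 99.53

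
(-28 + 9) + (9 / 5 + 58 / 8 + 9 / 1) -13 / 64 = -369 / 320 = -1.15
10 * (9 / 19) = 90 / 19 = 4.74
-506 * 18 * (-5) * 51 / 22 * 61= 6439770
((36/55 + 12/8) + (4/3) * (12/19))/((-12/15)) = -6263/1672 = -3.75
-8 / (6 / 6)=-8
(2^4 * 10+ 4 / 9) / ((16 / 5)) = 1805 / 36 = 50.14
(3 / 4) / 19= 3 / 76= 0.04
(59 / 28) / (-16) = -59 / 448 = -0.13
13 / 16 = 0.81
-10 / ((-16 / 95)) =475 / 8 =59.38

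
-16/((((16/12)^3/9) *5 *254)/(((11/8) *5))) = -2673/8128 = -0.33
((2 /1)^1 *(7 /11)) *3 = 42 /11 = 3.82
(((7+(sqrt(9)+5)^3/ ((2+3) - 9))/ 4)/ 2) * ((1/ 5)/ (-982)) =121/ 39280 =0.00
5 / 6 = 0.83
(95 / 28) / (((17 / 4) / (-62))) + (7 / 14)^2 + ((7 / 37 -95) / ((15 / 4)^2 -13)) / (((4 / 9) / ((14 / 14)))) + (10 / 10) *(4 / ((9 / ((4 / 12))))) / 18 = -1069986359 / 4279716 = -250.01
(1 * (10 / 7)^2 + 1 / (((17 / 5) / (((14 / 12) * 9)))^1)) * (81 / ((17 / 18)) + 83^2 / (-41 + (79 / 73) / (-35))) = -1250780723935 / 2969108548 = -421.26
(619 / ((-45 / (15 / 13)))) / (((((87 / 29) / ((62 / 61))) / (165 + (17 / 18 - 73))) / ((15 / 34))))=-160515985 / 727974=-220.50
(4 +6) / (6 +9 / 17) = 170 / 111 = 1.53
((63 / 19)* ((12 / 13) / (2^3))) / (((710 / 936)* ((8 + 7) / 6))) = 6804 / 33725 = 0.20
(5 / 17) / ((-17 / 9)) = -45 / 289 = -0.16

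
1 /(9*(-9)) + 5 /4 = 401 /324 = 1.24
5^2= 25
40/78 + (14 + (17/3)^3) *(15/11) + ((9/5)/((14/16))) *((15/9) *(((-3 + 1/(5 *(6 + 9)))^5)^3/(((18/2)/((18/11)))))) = -5329318452481588255545410490040665881/636991641484200954437255859375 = -8366386.79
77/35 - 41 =-194/5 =-38.80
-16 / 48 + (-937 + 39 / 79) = -222031 / 237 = -936.84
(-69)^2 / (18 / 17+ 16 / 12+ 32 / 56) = 3213 / 2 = 1606.50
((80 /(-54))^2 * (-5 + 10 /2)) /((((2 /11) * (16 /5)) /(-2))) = 0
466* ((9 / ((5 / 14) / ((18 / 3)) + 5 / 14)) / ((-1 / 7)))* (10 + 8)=-6341328 / 5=-1268265.60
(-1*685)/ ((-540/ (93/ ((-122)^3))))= -4247/ 65370528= -0.00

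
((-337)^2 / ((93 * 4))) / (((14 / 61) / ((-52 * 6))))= -90060217 / 217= -415024.04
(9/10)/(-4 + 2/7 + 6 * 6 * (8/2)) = 0.01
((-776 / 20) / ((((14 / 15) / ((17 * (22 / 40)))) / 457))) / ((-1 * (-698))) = -24868569 / 97720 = -254.49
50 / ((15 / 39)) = 130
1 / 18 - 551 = -9917 / 18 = -550.94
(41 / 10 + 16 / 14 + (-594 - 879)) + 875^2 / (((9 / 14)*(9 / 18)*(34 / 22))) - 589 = 16484847131 / 10710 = 1539201.41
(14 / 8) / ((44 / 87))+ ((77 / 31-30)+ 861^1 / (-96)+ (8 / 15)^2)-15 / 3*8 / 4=-104935757 / 2455200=-42.74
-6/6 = -1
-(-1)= 1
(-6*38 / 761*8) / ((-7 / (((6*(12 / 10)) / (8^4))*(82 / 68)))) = 21033 / 28978880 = 0.00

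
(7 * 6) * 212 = 8904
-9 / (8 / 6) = -27 / 4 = -6.75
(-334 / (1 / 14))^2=21864976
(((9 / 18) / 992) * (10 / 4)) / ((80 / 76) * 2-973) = -95 / 73197696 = -0.00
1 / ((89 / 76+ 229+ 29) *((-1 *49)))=-76 / 965153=-0.00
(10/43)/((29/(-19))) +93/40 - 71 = -3433109/49880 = -68.83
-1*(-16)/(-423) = -16/423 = -0.04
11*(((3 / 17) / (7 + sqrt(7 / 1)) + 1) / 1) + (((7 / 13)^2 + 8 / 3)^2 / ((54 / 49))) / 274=734006425103 / 64656049068 - 11*sqrt(7) / 238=11.23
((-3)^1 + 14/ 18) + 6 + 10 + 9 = 205/ 9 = 22.78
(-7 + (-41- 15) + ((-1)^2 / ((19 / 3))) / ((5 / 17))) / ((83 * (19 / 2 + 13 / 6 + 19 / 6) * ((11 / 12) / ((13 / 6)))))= -925704 / 7719415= -0.12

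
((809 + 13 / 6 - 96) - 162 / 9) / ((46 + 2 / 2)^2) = 89 / 282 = 0.32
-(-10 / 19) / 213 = 10 / 4047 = 0.00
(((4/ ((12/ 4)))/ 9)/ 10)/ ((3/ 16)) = 32/ 405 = 0.08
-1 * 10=-10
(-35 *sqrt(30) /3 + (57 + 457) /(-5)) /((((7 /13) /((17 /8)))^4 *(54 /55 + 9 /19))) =-27780.64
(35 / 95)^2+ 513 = 185242 / 361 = 513.14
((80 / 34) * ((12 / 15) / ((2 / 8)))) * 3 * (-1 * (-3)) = 1152 / 17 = 67.76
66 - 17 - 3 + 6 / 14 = 325 / 7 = 46.43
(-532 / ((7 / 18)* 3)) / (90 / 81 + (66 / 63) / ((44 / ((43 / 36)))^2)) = -1092123648 / 2662969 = -410.12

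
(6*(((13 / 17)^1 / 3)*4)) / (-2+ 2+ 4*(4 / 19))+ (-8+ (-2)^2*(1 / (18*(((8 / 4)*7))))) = -1541 / 2142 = -0.72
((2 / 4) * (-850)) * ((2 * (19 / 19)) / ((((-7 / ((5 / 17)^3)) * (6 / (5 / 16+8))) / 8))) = 59375 / 1734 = 34.24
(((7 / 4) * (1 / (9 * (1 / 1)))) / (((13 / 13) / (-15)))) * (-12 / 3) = 35 / 3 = 11.67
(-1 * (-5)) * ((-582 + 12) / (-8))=1425 / 4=356.25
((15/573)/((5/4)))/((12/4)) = 4/573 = 0.01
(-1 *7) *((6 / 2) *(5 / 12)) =-35 / 4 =-8.75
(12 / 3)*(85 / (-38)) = -170 / 19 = -8.95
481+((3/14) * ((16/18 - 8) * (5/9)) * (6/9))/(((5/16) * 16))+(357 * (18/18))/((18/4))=317645/567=560.22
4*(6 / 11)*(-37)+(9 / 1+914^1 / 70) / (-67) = -2090852 / 25795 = -81.06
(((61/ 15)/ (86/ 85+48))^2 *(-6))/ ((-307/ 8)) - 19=-75921917135/ 3996116769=-19.00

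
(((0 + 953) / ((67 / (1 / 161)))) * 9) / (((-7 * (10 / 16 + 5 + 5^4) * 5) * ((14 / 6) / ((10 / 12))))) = -34308 / 2666600335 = -0.00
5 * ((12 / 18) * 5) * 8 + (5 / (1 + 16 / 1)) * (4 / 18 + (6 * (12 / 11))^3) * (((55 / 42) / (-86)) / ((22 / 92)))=23552072675 / 183889629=128.08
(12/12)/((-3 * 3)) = -1/9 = -0.11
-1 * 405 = -405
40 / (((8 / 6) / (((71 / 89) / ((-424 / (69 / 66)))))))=-24495 / 415096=-0.06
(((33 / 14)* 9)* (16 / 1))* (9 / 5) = 21384 / 35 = 610.97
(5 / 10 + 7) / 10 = 3 / 4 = 0.75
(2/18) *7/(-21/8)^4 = 4096/250047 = 0.02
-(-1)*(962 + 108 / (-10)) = 951.20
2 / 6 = 1 / 3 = 0.33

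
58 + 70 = 128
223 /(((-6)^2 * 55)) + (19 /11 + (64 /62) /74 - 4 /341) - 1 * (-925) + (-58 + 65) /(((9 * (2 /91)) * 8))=8459841389 /9084240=931.27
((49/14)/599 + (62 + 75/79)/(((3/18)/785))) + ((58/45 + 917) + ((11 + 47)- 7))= 1266852884941/4258890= 297460.81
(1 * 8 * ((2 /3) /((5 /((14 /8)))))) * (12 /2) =56 /5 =11.20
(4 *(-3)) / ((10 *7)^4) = -3 / 6002500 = -0.00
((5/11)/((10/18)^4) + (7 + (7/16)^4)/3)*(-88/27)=-1924030463/82944000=-23.20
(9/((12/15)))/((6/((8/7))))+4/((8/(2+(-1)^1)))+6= 121/14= 8.64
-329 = -329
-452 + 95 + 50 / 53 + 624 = 14201 / 53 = 267.94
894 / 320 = 447 / 160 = 2.79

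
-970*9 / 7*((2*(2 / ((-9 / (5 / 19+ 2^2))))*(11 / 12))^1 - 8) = 1615050 / 133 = 12143.23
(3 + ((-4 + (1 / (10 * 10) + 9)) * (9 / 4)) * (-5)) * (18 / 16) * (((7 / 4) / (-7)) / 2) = 38421 / 5120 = 7.50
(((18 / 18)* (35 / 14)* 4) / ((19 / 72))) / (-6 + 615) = 240 / 3857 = 0.06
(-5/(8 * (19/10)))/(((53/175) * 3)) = -4375/12084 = -0.36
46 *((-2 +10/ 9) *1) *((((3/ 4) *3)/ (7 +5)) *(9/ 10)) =-69/ 10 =-6.90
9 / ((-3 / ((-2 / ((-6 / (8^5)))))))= -32768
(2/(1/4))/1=8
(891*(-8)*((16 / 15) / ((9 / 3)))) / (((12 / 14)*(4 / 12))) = -44352 / 5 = -8870.40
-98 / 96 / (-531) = 49 / 25488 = 0.00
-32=-32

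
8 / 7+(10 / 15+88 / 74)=2330 / 777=3.00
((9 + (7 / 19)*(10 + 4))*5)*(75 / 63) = 33625 / 399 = 84.27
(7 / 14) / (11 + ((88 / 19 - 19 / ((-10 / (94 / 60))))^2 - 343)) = -16245000 / 8905983311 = -0.00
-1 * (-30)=30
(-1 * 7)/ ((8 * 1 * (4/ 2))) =-7/ 16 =-0.44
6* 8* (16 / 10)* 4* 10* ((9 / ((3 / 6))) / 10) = 27648 / 5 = 5529.60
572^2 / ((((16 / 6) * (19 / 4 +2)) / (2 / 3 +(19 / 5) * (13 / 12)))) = 11737726 / 135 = 86946.12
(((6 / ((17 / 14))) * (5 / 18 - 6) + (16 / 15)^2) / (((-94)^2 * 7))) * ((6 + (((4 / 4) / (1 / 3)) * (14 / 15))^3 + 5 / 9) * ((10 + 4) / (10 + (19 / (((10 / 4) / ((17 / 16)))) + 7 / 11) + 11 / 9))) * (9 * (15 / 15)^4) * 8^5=-4799589546459136 / 1852700725625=-2590.59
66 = 66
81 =81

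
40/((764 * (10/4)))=0.02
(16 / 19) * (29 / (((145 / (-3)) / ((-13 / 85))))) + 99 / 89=854961 / 718675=1.19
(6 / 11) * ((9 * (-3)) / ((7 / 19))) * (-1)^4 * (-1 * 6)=18468 / 77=239.84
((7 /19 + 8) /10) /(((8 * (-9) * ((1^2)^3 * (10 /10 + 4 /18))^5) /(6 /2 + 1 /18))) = -115911 /8901728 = -0.01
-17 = -17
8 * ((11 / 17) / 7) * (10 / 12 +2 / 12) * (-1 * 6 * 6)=-3168 / 119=-26.62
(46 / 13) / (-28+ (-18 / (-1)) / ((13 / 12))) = -23 / 74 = -0.31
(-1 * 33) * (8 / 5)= -264 / 5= -52.80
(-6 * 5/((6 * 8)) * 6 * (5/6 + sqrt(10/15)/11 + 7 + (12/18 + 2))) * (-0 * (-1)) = 0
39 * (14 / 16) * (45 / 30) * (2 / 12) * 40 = 1365 / 4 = 341.25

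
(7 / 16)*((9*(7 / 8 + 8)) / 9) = 497 / 128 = 3.88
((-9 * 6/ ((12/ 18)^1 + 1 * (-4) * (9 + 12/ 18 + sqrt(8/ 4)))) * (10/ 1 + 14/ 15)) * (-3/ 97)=-84132/ 171205 + 8856 * sqrt(2)/ 171205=-0.42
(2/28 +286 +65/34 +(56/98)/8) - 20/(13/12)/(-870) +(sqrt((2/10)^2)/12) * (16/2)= 387897847/1345890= 288.21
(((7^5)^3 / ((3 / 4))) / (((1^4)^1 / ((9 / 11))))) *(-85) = -4842512740141860 / 11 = -440228430921987.27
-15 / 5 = -3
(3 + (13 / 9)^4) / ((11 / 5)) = 241220 / 72171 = 3.34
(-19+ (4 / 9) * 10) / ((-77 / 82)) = 10742 / 693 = 15.50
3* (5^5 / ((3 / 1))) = 3125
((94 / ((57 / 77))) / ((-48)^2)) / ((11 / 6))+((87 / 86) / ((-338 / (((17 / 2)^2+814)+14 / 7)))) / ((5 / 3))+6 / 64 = -585061847 / 397650240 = -1.47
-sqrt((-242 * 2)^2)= -484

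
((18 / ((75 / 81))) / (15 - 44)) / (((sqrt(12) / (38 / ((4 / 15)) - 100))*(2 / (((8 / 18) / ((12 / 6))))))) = -153*sqrt(3) / 290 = -0.91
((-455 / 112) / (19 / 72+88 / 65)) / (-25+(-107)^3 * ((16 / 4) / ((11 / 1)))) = 0.00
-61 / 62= -0.98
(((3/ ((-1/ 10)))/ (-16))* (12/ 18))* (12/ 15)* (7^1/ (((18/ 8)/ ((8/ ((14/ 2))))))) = 32/ 9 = 3.56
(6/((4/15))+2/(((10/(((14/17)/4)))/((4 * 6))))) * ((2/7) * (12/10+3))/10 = 11979/4250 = 2.82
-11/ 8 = -1.38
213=213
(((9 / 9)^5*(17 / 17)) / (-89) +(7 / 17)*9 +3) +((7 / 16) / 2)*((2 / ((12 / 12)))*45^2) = 21608839 / 24208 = 892.63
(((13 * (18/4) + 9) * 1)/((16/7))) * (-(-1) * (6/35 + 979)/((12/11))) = 3392829/128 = 26506.48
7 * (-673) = -4711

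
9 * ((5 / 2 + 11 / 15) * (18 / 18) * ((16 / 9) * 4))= 3104 / 15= 206.93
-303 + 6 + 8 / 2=-293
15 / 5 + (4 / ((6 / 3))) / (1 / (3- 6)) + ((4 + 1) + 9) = 11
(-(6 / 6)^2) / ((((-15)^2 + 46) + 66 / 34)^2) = -289 / 21529600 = -0.00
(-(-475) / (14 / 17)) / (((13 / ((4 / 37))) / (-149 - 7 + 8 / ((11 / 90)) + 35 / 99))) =-144203350 / 333333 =-432.61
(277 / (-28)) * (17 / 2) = -4709 / 56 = -84.09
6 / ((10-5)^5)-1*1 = -3119 / 3125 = -1.00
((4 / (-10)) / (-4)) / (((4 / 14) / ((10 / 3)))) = 7 / 6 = 1.17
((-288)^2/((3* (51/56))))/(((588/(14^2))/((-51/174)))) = -86016/29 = -2966.07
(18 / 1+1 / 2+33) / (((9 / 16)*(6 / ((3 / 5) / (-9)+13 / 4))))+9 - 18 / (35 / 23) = 129692 / 2835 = 45.75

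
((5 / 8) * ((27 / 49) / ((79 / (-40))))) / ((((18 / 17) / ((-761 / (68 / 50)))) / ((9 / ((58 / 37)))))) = 475149375 / 898072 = 529.08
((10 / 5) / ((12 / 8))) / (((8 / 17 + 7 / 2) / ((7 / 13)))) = 952 / 5265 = 0.18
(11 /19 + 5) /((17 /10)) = 1060 /323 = 3.28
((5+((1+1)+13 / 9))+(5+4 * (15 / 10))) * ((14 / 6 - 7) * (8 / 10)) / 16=-4.54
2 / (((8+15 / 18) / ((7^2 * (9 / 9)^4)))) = 11.09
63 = 63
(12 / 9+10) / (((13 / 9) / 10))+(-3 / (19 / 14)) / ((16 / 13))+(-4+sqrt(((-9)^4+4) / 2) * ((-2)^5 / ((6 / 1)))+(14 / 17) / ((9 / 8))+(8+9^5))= 17876774819 / 302328 - 8 * sqrt(13130) / 3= 58824.83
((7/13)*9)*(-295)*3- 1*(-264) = -52323/13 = -4024.85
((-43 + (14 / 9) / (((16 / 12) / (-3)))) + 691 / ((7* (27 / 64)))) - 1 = 70493 / 378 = 186.49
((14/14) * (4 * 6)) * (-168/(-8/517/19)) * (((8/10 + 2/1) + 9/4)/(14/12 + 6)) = 750044988/215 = 3488581.34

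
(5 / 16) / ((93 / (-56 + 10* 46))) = 505 / 372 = 1.36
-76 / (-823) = 76 / 823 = 0.09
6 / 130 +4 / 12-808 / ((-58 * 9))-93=-91.07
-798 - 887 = -1685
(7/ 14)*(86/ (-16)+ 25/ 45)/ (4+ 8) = -347/ 1728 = -0.20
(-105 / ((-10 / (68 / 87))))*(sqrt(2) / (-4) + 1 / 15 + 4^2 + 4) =71638 / 435 - 119*sqrt(2) / 58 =161.78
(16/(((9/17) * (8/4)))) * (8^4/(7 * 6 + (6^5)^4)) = 278528/16452712980283581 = 0.00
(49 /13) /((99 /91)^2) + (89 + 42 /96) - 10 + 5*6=17660959 /156816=112.62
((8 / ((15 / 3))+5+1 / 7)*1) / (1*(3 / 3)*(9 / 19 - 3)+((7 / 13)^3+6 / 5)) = -9851348 / 1709659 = -5.76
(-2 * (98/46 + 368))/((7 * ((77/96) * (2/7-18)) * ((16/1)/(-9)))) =-4.19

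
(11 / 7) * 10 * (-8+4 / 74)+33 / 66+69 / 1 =-4097 / 74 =-55.36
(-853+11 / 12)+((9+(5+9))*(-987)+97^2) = -14144.08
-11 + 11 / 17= -176 / 17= -10.35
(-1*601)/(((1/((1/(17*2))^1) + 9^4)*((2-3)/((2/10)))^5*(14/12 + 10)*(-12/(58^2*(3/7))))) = -3032646/9665796875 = -0.00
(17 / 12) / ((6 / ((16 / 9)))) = 34 / 81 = 0.42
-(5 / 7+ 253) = -1776 / 7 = -253.71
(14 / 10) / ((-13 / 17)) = -119 / 65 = -1.83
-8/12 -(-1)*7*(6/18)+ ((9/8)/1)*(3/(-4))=79/96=0.82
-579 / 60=-193 / 20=-9.65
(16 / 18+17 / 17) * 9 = 17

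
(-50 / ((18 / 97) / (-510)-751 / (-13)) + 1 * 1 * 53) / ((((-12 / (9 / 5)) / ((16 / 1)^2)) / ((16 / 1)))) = -247921473024 / 7739945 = -32031.43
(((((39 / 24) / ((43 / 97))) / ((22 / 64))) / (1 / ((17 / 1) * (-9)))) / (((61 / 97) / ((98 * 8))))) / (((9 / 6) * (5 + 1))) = -6520963904 / 28853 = -226006.44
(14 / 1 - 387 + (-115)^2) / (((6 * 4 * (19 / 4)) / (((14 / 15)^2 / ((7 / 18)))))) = 119952 / 475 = 252.53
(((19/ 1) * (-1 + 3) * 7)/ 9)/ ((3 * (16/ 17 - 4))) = -2261/ 702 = -3.22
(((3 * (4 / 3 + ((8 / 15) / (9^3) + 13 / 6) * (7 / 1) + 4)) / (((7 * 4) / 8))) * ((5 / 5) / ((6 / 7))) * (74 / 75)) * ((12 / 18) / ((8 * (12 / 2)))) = 16592539 / 59049000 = 0.28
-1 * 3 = -3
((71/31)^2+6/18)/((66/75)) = 201050/31713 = 6.34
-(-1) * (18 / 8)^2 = 81 / 16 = 5.06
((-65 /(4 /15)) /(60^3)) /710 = -13 /8179200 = -0.00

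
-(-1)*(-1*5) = -5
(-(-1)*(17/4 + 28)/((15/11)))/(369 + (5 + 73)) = 473/8940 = 0.05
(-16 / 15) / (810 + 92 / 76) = -0.00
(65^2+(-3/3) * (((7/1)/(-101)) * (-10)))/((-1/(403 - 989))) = 250019830/101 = 2475443.86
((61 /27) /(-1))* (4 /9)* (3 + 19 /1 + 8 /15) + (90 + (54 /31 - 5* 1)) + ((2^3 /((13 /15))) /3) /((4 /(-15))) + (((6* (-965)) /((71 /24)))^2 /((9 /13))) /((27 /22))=33384664332331759 /7404901335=4508454.98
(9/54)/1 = 1/6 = 0.17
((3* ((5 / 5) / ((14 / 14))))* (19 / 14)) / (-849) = -19 / 3962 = -0.00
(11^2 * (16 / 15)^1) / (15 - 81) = -88 / 45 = -1.96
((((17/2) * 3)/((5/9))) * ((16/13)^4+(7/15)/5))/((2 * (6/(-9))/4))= -2347843293/7140250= -328.82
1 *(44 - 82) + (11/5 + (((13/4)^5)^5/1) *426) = 7515076665833058981281075358197/2814749767106560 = 2669891566793956.98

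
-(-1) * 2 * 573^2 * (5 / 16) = 1641645 / 8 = 205205.62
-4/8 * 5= -5/2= -2.50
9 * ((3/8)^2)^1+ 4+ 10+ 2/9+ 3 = 10649/576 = 18.49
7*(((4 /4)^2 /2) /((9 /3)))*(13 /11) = 91 /66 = 1.38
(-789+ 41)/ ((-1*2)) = 374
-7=-7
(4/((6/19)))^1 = 38/3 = 12.67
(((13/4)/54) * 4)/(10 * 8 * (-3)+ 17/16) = -104/103221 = -0.00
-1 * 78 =-78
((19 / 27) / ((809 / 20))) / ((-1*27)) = -0.00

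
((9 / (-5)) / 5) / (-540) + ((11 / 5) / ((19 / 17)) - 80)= -2223881 / 28500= -78.03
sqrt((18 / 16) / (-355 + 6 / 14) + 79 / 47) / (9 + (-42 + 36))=sqrt(91320425801) / 699924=0.43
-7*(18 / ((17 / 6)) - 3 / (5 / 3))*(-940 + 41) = 2435391 / 85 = 28651.66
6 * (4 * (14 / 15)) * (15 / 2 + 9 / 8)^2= 33327 / 20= 1666.35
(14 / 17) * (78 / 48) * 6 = 273 / 34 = 8.03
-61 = -61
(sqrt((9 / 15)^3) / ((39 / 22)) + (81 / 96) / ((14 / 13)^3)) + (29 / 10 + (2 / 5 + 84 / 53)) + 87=22 *sqrt(15) / 325 + 2153800431 / 23269120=92.82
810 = 810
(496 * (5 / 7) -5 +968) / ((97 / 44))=405724 / 679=597.53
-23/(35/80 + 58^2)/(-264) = 46/1776423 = 0.00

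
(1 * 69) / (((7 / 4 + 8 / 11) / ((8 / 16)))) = 1518 / 109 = 13.93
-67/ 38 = -1.76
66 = 66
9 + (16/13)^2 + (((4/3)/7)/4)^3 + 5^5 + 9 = 4921508572/1565109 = 3144.51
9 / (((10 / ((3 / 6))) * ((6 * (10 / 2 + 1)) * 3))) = 1 / 240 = 0.00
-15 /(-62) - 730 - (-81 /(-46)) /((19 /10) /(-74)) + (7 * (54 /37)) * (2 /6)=-659401381 /1002478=-657.77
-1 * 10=-10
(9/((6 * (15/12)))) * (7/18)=7/15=0.47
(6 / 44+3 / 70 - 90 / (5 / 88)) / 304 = -609771 / 117040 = -5.21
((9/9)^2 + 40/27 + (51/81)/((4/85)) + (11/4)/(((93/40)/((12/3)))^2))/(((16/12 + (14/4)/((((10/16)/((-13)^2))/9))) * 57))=461295/9332832224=0.00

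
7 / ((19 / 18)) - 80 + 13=-1147 / 19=-60.37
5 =5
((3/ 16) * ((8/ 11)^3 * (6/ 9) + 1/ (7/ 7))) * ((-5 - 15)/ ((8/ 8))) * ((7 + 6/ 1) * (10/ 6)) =-102.09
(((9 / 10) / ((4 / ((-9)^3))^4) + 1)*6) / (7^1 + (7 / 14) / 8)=7625597492667 / 9040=843539545.65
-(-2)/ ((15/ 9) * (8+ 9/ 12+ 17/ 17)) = 8/ 65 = 0.12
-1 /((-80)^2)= -1 /6400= -0.00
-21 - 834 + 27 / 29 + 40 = -23608 / 29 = -814.07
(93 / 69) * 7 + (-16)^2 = 6105 / 23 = 265.43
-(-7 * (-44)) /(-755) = 308 /755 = 0.41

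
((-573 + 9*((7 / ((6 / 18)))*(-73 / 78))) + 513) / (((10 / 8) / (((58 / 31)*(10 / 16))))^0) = -236.88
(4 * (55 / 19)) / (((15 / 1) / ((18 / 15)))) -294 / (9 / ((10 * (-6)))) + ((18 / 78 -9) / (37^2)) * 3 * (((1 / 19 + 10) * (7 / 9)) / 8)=13261343129 / 6762860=1960.91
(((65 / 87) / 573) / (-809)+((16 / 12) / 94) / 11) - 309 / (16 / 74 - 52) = 238433276129315 / 39949232860548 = 5.97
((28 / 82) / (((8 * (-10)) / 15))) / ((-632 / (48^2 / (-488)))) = -189 / 395158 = -0.00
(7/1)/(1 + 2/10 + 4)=35/26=1.35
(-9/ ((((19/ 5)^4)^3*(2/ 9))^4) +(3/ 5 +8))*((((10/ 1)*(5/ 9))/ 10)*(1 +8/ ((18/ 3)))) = 115573781670089408639107161561852025266105213617290850047853025781/ 10367083405622637984238849037927123756158230164197118576195528112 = 11.15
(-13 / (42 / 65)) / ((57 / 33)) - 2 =-10891 / 798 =-13.65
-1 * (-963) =963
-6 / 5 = -1.20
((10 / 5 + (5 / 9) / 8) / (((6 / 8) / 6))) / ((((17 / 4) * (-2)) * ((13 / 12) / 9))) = -3576 / 221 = -16.18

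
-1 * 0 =0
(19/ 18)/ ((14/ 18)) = 19/ 14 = 1.36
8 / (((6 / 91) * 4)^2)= 8281 / 72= 115.01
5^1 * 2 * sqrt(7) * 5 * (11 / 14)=275 * sqrt(7) / 7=103.94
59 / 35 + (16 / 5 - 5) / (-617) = 36466 / 21595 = 1.69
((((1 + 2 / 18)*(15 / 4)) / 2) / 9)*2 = 25 / 54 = 0.46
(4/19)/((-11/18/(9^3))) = -52488/209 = -251.14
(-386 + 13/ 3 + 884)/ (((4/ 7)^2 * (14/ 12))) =1318.62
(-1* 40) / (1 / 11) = -440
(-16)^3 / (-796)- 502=-98874 / 199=-496.85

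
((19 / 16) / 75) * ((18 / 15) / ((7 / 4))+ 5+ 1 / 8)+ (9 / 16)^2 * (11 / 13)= 3142613 / 8736000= 0.36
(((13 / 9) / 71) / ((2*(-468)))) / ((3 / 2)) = -1 / 69012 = -0.00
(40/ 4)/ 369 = 0.03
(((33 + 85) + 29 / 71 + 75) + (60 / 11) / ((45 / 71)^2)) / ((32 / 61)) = 83202719 / 210870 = 394.57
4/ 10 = 2/ 5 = 0.40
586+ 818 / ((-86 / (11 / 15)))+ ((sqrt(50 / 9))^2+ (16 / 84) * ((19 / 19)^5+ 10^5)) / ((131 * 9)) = 9504846319 / 15969555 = 595.19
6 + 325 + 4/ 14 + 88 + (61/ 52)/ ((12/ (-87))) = 598097/ 1456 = 410.78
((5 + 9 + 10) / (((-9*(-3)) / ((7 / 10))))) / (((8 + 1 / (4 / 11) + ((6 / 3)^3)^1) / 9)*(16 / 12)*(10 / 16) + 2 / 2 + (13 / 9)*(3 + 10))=224 / 7745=0.03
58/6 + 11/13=10.51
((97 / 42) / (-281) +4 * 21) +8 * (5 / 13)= 13358603 / 153426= 87.07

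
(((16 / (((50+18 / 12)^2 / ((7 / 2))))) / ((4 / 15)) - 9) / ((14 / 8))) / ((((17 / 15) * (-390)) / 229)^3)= 1136542727949 / 1603168998886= 0.71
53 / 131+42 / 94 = 5242 / 6157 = 0.85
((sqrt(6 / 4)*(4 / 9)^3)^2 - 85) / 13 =-15055447 / 2302911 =-6.54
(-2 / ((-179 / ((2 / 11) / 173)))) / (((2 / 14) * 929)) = 28 / 316451773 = 0.00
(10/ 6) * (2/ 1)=10/ 3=3.33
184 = 184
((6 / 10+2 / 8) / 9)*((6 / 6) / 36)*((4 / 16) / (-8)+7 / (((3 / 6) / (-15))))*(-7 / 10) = 799799 / 2073600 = 0.39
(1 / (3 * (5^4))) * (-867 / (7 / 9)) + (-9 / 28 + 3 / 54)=-135511 / 157500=-0.86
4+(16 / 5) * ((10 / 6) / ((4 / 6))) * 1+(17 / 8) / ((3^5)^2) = 12.00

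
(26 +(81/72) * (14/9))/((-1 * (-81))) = 37/108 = 0.34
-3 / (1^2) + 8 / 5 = -1.40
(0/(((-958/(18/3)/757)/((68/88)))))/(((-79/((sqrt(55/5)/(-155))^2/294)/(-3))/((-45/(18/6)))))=0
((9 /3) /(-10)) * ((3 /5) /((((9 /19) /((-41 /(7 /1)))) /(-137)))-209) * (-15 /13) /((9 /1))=42389 /1365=31.05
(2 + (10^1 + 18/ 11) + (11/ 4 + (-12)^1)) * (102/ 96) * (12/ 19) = 9843/ 3344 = 2.94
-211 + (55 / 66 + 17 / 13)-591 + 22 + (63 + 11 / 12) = -37125 / 52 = -713.94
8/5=1.60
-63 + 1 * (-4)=-67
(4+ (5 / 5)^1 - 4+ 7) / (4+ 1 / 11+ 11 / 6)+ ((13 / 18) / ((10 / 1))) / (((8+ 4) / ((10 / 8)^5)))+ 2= 582678955 / 172965888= 3.37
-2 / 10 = -1 / 5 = -0.20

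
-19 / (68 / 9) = -171 / 68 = -2.51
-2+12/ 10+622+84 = 3526/ 5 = 705.20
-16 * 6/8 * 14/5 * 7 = -1176/5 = -235.20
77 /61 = 1.26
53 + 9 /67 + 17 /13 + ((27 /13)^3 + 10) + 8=11982154 /147199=81.40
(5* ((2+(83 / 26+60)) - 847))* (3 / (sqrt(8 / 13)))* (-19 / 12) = 1931065* sqrt(26) / 416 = 23669.56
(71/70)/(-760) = -71/53200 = -0.00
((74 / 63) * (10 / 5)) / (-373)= -148 / 23499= -0.01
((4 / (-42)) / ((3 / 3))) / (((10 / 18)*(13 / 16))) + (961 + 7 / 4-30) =1697221 / 1820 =932.54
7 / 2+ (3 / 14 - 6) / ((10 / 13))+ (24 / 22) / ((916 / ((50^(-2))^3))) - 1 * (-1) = -832450781249979 / 275515625000000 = -3.02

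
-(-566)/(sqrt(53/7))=566 * sqrt(371)/53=205.70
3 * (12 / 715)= 36 / 715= 0.05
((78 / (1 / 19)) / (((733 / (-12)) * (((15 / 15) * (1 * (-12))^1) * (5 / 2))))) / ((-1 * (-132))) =247 / 40315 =0.01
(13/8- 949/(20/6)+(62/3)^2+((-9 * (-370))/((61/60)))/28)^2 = 1609873665879361/23629838400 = 68128.85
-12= -12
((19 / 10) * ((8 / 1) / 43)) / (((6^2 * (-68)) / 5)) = -19 / 26316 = -0.00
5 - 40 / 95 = 87 / 19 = 4.58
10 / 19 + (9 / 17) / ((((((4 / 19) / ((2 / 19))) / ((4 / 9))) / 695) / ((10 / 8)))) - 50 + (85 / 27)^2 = 29500735 / 470934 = 62.64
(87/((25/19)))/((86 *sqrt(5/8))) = 1653 *sqrt(10)/5375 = 0.97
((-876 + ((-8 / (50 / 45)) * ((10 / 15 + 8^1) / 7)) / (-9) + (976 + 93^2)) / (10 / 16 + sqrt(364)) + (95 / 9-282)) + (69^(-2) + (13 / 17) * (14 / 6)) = -1251199402091 / 4394798163 + 117599872 * sqrt(91) / 2443455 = 174.42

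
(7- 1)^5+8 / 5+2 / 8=155557 / 20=7777.85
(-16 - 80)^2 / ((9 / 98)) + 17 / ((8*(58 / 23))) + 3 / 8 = 46563893 / 464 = 100353.22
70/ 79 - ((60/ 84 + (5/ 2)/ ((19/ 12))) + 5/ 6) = -141245/ 63042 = -2.24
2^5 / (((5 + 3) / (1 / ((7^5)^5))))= 4 / 1341068619663964900807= 0.00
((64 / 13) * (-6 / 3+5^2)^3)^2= 606355001344 / 169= 3587899416.24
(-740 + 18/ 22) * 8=-65048/ 11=-5913.45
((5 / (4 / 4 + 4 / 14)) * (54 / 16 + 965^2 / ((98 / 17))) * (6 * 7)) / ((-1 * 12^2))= -316623115 / 1728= -183230.97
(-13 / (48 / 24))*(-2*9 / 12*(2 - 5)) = -117 / 4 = -29.25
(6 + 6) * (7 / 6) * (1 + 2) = 42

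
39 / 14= 2.79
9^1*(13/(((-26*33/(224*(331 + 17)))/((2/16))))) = -14616/11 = -1328.73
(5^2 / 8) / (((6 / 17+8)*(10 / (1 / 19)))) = 85 / 43168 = 0.00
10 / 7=1.43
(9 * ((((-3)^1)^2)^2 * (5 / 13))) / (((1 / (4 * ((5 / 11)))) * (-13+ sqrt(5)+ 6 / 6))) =-874800 / 19877- 72900 * sqrt(5) / 19877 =-52.21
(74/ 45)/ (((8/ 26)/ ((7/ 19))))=3367/ 1710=1.97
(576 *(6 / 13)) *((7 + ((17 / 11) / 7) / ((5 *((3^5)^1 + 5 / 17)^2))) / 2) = 1244754314091 / 1337781445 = 930.46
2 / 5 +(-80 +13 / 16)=-78.79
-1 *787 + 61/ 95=-74704/ 95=-786.36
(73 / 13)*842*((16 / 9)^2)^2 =4028235776 / 85293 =47228.21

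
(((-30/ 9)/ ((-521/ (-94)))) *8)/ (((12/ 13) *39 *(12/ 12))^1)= -1880/ 14067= -0.13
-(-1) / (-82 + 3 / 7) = -7 / 571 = -0.01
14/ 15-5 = -61/ 15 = -4.07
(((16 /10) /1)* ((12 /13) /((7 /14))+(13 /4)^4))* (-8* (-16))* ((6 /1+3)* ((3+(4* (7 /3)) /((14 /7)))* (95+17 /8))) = 20235529881 /130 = 155657922.16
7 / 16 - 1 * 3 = -41 / 16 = -2.56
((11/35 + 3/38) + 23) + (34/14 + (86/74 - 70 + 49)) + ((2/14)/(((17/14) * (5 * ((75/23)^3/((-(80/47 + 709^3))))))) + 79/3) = -4011209948879383679/16587614531250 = -241819.58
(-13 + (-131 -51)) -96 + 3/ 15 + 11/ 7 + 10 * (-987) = -355573/ 35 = -10159.23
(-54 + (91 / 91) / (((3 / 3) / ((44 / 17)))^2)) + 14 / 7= -13092 / 289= -45.30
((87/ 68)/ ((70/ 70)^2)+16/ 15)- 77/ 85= 1469/ 1020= 1.44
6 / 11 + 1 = 17 / 11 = 1.55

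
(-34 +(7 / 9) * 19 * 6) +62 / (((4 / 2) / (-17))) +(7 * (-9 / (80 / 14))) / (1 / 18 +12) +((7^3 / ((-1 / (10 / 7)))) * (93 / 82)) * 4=-205610281 / 76260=-2696.17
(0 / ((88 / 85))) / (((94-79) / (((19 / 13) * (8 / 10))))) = 0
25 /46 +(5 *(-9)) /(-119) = 5045 /5474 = 0.92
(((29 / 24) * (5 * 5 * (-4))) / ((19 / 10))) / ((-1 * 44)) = 3625 / 2508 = 1.45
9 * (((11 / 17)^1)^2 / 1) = 1089 / 289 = 3.77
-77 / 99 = -7 / 9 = -0.78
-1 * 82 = -82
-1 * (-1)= 1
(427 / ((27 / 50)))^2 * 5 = 3126354.60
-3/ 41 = -0.07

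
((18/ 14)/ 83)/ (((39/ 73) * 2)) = 219/ 15106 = 0.01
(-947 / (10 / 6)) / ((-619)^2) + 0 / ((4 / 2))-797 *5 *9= -68710349166 / 1915805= -35865.00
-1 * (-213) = 213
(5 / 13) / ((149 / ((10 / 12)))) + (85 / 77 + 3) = 3674477 / 894894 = 4.11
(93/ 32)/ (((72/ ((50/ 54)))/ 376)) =36425/ 2592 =14.05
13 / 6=2.17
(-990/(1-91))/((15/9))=33/5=6.60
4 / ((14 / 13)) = 26 / 7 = 3.71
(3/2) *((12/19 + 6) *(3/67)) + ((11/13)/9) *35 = 556444/148941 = 3.74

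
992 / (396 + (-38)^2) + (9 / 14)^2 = 21467 / 22540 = 0.95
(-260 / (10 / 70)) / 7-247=-507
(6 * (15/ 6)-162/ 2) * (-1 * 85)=5610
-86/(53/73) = -6278/53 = -118.45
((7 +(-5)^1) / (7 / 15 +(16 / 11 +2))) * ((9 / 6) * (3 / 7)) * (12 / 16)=4455 / 18116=0.25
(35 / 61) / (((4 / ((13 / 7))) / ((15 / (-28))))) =-975 / 6832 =-0.14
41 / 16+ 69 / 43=2867 / 688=4.17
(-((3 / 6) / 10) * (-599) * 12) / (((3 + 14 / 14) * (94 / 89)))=159933 / 1880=85.07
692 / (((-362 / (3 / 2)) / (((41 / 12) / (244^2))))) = -7093 / 43104064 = -0.00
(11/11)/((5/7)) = 7/5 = 1.40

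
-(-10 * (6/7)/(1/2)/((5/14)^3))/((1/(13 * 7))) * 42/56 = 642096/25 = 25683.84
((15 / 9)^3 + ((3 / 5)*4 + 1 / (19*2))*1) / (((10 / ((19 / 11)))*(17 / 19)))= 1.36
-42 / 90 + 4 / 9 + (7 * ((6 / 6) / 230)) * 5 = 269 / 2070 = 0.13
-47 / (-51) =0.92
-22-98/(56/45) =-403/4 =-100.75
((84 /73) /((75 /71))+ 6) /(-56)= -6469 /51100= -0.13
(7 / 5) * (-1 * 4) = -28 / 5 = -5.60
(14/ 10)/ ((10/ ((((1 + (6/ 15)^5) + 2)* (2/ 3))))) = 0.28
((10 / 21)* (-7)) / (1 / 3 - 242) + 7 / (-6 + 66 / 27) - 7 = -41551 / 4640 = -8.95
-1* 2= -2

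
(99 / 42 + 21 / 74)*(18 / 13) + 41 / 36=4.80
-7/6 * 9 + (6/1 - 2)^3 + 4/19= 2041/38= 53.71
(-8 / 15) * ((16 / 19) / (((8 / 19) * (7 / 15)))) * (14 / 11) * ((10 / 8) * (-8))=320 / 11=29.09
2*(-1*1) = -2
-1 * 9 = -9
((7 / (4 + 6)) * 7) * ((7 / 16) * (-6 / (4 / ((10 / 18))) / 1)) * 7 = -2401 / 192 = -12.51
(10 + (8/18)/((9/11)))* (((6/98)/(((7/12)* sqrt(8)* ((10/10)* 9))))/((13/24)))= 976* sqrt(2)/17199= 0.08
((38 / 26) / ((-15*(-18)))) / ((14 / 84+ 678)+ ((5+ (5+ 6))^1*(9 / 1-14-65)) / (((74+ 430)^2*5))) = 399 / 49987600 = 0.00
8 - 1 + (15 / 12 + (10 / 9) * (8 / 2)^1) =12.69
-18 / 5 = -3.60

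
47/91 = 0.52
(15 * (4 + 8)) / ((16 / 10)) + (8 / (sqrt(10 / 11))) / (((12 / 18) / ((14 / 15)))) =28 * sqrt(110) / 25 + 225 / 2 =124.25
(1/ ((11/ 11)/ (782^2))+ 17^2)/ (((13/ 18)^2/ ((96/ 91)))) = 19029831552/ 15379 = 1237390.70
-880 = -880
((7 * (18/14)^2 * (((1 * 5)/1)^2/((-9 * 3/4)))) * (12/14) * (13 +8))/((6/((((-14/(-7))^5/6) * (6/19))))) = -28800/133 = -216.54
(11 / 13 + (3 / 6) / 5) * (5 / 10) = 123 / 260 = 0.47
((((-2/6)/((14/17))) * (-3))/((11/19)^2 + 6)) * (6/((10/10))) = 18411/16009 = 1.15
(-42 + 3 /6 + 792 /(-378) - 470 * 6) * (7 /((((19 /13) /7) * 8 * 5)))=-10944661 /4560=-2400.14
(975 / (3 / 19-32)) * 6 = -22230 / 121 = -183.72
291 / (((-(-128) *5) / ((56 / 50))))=0.51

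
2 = 2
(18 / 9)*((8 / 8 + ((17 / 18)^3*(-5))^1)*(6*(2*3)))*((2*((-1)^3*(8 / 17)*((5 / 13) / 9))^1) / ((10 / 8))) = 92224 / 12393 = 7.44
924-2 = 922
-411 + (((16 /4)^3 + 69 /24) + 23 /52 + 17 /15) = -534377 /1560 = -342.55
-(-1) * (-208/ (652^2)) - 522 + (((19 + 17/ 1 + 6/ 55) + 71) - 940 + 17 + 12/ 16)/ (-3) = -250.29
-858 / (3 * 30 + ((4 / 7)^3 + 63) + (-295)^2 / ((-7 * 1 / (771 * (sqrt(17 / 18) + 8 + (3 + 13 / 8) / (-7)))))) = 0.00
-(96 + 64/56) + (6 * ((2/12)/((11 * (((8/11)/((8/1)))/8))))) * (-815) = -46320/7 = -6617.14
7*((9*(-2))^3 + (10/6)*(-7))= -122717/3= -40905.67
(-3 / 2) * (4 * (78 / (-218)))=234 / 109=2.15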